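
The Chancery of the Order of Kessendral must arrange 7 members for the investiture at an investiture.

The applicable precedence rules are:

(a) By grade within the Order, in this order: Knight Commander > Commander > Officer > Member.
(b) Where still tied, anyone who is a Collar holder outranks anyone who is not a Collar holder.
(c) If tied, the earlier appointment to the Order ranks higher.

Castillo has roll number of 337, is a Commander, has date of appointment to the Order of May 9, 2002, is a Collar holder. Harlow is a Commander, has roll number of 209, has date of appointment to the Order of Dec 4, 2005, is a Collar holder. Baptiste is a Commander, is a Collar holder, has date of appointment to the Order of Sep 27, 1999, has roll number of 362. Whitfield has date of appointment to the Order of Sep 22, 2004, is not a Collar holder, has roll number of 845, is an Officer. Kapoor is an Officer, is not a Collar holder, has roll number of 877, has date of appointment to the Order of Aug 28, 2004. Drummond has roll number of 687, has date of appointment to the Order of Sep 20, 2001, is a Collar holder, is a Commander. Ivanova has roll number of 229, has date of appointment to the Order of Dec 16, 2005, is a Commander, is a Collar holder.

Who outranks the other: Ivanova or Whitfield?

Ivanova

By grade within the Order: Baptiste, Drummond, Castillo, Harlow and Ivanova (Commander); then Kapoor and Whitfield (Officer).
Baptiste, Drummond, Castillo, Harlow and Ivanova are each a Collar holder, so the next rule applies.
Among Baptiste, Drummond, Castillo, Harlow and Ivanova, by date of appointment to the Order (earlier first): Baptiste (Sep 27, 1999) before Drummond (Sep 20, 2001) before Castillo (May 9, 2002) before Harlow (Dec 4, 2005) before Ivanova (Dec 16, 2005).
Kapoor and Whitfield are each not a Collar holder, so the next rule applies.
Among Kapoor and Whitfield, by date of appointment to the Order (earlier first): Kapoor (Aug 28, 2004) before Whitfield (Sep 22, 2004).
So Ivanova takes precedence.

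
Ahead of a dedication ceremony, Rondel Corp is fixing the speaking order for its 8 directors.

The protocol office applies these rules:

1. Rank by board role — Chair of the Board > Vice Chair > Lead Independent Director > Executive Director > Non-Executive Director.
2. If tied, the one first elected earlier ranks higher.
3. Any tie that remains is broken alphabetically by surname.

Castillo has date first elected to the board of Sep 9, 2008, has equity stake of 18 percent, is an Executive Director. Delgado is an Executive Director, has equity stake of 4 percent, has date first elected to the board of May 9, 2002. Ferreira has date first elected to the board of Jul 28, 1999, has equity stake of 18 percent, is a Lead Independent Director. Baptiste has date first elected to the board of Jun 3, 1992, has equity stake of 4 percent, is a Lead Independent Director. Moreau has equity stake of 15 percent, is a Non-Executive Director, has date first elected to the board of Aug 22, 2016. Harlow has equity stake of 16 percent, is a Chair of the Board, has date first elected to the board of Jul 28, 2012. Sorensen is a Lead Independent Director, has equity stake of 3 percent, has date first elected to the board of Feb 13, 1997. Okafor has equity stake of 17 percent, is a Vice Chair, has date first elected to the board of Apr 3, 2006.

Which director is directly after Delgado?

By board role: Harlow (Chair of the Board); then Okafor (Vice Chair); then Baptiste, Sorensen and Ferreira (Lead Independent Director); then Delgado and Castillo (Executive Director); then Moreau (Non-Executive Director).
Among Baptiste, Sorensen and Ferreira, by date first elected to the board (earlier first): Baptiste (Jun 3, 1992) before Sorensen (Feb 13, 1997) before Ferreira (Jul 28, 1999).
Among Delgado and Castillo, by date first elected to the board (earlier first): Delgado (May 9, 2002) before Castillo (Sep 9, 2008).
Order: Harlow, Okafor, Baptiste, Sorensen, Ferreira, Delgado, Castillo, Moreau.

Castillo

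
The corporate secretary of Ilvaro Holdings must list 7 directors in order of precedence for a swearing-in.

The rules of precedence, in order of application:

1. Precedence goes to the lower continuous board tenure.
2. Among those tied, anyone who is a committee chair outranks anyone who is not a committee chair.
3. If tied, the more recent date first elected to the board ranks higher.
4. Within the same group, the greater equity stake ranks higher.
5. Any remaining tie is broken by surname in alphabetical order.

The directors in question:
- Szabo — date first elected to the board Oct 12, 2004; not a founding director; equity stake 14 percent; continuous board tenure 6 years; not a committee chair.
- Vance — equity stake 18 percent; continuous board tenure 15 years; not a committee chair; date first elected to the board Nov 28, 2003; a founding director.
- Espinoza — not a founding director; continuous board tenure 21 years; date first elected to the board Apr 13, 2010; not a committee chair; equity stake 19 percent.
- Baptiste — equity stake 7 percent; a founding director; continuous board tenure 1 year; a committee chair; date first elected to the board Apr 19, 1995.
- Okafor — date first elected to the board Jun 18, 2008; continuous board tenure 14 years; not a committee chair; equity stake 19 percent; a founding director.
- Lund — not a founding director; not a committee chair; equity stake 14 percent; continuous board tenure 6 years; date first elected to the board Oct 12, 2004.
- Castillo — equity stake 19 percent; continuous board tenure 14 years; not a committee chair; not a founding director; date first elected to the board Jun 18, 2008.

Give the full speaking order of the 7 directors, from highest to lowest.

By continuous board tenure (lower first): Baptiste (1 year); then Lund and Szabo (both 6 years); then Castillo and Okafor (both 14 years); then Vance (15 years); then Espinoza (21 years).
Lund and Szabo are each not a committee chair, so the next rule applies.
Lund and Szabo both have date first elected to the board Oct 12, 2004, so the next rule applies.
Lund and Szabo both have equity stake 14 percent, so the next rule applies.
Among Lund and Szabo, alphabetically by surname: Lund before Szabo.
Castillo and Okafor are each not a committee chair, so the next rule applies.
Castillo and Okafor both have date first elected to the board Jun 18, 2008, so the next rule applies.
Castillo and Okafor both have equity stake 19 percent, so the next rule applies.
Among Castillo and Okafor, alphabetically by surname: Castillo before Okafor.
Full order: Baptiste, Lund, Szabo, Castillo, Okafor, Vance, Espinoza.

Baptiste, Lund, Szabo, Castillo, Okafor, Vance, Espinoza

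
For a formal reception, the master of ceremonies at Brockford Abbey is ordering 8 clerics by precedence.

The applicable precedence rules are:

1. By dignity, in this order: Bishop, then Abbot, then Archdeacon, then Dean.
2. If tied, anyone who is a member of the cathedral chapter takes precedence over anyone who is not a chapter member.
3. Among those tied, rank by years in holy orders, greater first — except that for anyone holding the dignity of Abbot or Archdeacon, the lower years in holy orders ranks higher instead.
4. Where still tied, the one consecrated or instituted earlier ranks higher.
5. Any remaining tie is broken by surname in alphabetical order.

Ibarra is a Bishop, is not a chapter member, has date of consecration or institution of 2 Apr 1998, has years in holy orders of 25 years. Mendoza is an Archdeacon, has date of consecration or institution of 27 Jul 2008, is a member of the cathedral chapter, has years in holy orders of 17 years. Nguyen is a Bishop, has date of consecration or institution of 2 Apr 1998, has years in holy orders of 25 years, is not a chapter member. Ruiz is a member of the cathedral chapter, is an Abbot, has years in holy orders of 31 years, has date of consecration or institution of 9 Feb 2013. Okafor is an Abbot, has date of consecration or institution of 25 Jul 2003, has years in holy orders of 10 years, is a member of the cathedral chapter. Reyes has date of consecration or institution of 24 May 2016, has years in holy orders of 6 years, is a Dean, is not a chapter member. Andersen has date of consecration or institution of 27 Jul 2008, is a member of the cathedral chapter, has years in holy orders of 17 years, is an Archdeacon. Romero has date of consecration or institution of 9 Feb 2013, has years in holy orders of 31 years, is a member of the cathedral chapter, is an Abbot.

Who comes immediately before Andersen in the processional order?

Ruiz

By dignity: Ibarra and Nguyen (Bishop); then Okafor, Romero and Ruiz (Abbot); then Andersen and Mendoza (Archdeacon); then Reyes (Dean).
Ibarra and Nguyen are each not a chapter member, so the next rule applies.
Ibarra and Nguyen both have years in holy orders 25 years, so the next rule applies.
Ibarra and Nguyen both have date of consecration or institution 2 Apr 1998, so the next rule applies.
Among Ibarra and Nguyen, alphabetically by surname: Ibarra before Nguyen.
Okafor, Romero and Ruiz are each a member of the cathedral chapter, so the next rule applies.
Among Okafor, Romero and Ruiz, by years in holy orders (lower first) (reversed rule for this group): Okafor (10 years) before Romero and Ruiz (31 years).
Romero and Ruiz both have date of consecration or institution 9 Feb 2013, so the next rule applies.
Among Romero and Ruiz, alphabetically by surname: Romero before Ruiz.
Andersen and Mendoza are each a member of the cathedral chapter, so the next rule applies.
Andersen and Mendoza both have years in holy orders 17 years, so the next rule applies.
Andersen and Mendoza both have date of consecration or institution 27 Jul 2008, so the next rule applies.
Among Andersen and Mendoza, alphabetically by surname: Andersen before Mendoza.
Order: Ibarra, Nguyen, Okafor, Romero, Ruiz, Andersen, Mendoza, Reyes.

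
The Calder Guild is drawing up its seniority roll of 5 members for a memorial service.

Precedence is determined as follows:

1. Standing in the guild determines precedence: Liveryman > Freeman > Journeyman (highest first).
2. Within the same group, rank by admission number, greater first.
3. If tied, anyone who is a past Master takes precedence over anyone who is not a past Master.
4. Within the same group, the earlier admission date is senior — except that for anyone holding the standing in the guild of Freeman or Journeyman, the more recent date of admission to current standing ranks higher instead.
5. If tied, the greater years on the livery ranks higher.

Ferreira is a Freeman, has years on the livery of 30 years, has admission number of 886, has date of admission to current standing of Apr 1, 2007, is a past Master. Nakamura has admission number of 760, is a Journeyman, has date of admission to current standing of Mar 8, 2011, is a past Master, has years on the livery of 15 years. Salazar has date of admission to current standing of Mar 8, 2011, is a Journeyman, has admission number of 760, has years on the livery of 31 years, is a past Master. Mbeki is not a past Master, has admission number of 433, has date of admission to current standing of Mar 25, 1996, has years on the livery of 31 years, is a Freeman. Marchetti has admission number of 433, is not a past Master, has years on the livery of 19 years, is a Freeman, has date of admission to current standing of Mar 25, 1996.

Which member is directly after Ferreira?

Mbeki

By standing in the guild: Ferreira, Mbeki and Marchetti (Freeman); then Salazar and Nakamura (Journeyman).
Among Ferreira, Mbeki and Marchetti, by admission number (higher first): Ferreira (886) before Mbeki and Marchetti (433).
Mbeki and Marchetti are each not a past Master, so the next rule applies.
Mbeki and Marchetti both have date of admission to current standing Mar 25, 1996, so the next rule applies.
Among Mbeki and Marchetti, by years on the livery (higher first): Mbeki (31 years) before Marchetti (19 years).
Salazar and Nakamura both have admission number 760, so the next rule applies.
Salazar and Nakamura are each a past Master, so the next rule applies.
Salazar and Nakamura both have date of admission to current standing Mar 8, 2011, so the next rule applies.
Among Salazar and Nakamura, by years on the livery (higher first): Salazar (31 years) before Nakamura (15 years).
Order: Ferreira, Mbeki, Marchetti, Salazar, Nakamura.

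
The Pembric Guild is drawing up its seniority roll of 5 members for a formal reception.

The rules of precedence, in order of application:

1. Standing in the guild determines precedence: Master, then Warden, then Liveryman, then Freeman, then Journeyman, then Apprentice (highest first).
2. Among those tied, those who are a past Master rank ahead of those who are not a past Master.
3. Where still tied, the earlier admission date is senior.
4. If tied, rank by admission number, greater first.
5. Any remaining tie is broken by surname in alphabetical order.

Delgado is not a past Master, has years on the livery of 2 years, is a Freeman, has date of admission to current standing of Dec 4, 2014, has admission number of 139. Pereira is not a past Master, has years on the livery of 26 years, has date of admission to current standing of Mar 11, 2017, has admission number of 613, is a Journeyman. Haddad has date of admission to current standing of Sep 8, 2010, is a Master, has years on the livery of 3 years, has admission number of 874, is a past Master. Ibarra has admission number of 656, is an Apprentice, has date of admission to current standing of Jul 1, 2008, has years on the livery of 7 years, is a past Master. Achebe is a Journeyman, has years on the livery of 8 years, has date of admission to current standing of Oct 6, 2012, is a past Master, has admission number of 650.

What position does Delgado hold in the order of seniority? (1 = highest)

By standing in the guild: Haddad (Master); then Delgado (Freeman); then Achebe and Pereira (Journeyman); then Ibarra (Apprentice).
Among Achebe and Pereira, a past Master before not a past Master: Achebe (a past Master) before Pereira (not a past Master).
Order: Haddad, Delgado, Achebe, Pereira, Ibarra. So position 2.

2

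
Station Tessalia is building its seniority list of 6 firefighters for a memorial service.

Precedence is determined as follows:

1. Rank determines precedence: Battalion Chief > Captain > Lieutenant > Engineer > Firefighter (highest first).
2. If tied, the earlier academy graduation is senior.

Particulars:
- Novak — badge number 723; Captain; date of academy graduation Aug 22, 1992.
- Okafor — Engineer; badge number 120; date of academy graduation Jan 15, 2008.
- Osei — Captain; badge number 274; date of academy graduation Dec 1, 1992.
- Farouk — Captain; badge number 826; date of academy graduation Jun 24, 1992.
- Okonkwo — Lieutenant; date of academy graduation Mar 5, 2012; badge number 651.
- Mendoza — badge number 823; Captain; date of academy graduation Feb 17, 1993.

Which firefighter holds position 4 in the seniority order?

Mendoza

By rank: Farouk, Novak, Osei and Mendoza (Captain); then Okonkwo (Lieutenant); then Okafor (Engineer).
Among Farouk, Novak, Osei and Mendoza, by date of academy graduation (earlier first): Farouk (Jun 24, 1992) before Novak (Aug 22, 1992) before Osei (Dec 1, 1992) before Mendoza (Feb 17, 1993).
Order: Farouk, Novak, Osei, Mendoza, Okonkwo, Okafor.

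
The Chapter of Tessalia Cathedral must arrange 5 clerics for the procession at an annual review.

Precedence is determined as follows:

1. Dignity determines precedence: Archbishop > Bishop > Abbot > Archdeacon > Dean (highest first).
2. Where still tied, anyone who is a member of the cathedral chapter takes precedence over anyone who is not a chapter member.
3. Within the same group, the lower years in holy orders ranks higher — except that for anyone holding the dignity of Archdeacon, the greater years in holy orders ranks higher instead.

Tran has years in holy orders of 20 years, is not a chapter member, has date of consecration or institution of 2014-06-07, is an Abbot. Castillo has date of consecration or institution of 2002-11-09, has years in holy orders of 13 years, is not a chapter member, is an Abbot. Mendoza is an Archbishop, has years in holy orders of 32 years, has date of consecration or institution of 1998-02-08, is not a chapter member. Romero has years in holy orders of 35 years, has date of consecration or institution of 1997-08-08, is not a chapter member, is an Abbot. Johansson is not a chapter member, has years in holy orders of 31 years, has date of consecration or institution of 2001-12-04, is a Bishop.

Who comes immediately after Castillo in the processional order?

Tran

By dignity: Mendoza (Archbishop); then Johansson (Bishop); then Castillo, Tran and Romero (Abbot).
Castillo, Tran and Romero are each not a chapter member, so the next rule applies.
Among Castillo, Tran and Romero, by years in holy orders (lower first): Castillo (13 years) before Tran (20 years) before Romero (35 years).
Order: Mendoza, Johansson, Castillo, Tran, Romero.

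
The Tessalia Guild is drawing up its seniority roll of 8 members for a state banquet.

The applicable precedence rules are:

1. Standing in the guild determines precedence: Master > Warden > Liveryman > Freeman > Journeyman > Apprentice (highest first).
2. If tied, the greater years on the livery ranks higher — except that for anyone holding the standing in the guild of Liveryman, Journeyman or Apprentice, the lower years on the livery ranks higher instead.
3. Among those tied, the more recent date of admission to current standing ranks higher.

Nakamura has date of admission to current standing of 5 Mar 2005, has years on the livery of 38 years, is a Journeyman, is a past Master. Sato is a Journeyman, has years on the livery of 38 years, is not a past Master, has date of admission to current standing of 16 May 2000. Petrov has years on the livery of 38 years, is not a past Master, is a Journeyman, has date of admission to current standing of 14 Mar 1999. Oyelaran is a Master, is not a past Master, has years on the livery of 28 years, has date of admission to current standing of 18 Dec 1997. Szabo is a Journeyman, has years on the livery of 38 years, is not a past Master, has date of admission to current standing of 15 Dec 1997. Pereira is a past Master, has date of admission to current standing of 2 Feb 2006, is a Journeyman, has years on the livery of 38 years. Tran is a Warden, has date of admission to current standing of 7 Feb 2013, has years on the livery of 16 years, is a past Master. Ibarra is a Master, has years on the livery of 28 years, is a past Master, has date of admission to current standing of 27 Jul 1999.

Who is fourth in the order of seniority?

Pereira

By standing in the guild: Ibarra and Oyelaran (Master); then Tran (Warden); then Pereira, Nakamura, Sato, Petrov and Szabo (Journeyman).
Ibarra and Oyelaran both have years on the livery 28 years, so the next rule applies.
Among Ibarra and Oyelaran, by date of admission to current standing (later first): Ibarra (27 Jul 1999) before Oyelaran (18 Dec 1997).
Pereira, Nakamura, Sato, Petrov and Szabo all have years on the livery 38 years, so the next rule applies.
Among Pereira, Nakamura, Sato, Petrov and Szabo, by date of admission to current standing (later first): Pereira (2 Feb 2006) before Nakamura (5 Mar 2005) before Sato (16 May 2000) before Petrov (14 Mar 1999) before Szabo (15 Dec 1997).
Order: Ibarra, Oyelaran, Tran, Pereira, Nakamura, Sato, Petrov, Szabo.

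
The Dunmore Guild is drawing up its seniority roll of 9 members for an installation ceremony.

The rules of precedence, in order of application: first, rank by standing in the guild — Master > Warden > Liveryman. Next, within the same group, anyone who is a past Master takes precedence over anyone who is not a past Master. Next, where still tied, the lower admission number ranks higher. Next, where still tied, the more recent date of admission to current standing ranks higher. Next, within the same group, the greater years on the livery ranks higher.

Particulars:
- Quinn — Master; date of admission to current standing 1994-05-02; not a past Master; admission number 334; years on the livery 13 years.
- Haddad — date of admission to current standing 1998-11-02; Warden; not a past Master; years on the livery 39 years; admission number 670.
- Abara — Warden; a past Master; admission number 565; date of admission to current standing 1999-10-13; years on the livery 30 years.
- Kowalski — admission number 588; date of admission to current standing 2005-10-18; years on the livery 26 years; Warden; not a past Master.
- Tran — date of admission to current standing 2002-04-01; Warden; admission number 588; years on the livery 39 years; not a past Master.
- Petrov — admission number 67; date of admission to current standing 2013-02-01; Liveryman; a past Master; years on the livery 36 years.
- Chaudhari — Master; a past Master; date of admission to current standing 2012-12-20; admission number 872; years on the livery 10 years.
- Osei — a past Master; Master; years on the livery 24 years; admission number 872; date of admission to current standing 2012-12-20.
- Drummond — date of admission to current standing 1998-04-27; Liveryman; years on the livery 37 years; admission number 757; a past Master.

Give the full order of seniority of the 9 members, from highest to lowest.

By standing in the guild: Osei, Chaudhari and Quinn (Master); then Abara, Kowalski, Tran and Haddad (Warden); then Petrov and Drummond (Liveryman).
Among Osei, Chaudhari and Quinn, a past Master before not a past Master: Osei and Chaudhari (a past Master) before Quinn (not a past Master).
Osei and Chaudhari both have admission number 872, so the next rule applies.
Osei and Chaudhari both have date of admission to current standing 2012-12-20, so the next rule applies.
Among Osei and Chaudhari, by years on the livery (higher first): Osei (24 years) before Chaudhari (10 years).
Among Abara, Kowalski, Tran and Haddad, a past Master before not a past Master: Abara (a past Master) before Kowalski, Tran and Haddad (not a past Master).
Among Kowalski, Tran and Haddad, by admission number (lower first): Kowalski and Tran (588) before Haddad (670).
Among Kowalski and Tran, by date of admission to current standing (later first): Kowalski (2005-10-18) before Tran (2002-04-01).
Petrov and Drummond are each a past Master, so the next rule applies.
Among Petrov and Drummond, by admission number (lower first): Petrov (67) before Drummond (757).
Full order: Osei, Chaudhari, Quinn, Abara, Kowalski, Tran, Haddad, Petrov, Drummond.

Osei, Chaudhari, Quinn, Abara, Kowalski, Tran, Haddad, Petrov, Drummond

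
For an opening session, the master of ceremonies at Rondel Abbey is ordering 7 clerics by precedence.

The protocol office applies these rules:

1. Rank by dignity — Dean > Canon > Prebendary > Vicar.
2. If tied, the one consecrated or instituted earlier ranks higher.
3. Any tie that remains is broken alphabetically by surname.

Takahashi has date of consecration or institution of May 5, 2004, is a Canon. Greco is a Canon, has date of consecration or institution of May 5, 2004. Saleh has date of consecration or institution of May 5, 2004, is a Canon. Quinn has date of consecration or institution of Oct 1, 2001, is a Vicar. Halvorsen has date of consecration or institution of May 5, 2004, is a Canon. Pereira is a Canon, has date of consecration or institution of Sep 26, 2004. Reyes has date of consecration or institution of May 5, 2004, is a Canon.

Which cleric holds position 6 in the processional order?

Pereira

By dignity: Greco, Halvorsen, Reyes, Saleh, Takahashi and Pereira (Canon); then Quinn (Vicar).
Among Greco, Halvorsen, Reyes, Saleh, Takahashi and Pereira, by date of consecration or institution (earlier first): Greco, Halvorsen, Reyes, Saleh and Takahashi (May 5, 2004) before Pereira (Sep 26, 2004).
Among Greco, Halvorsen, Reyes, Saleh and Takahashi, alphabetically by surname: Greco before Halvorsen before Reyes before Saleh before Takahashi.
Order: Greco, Halvorsen, Reyes, Saleh, Takahashi, Pereira, Quinn.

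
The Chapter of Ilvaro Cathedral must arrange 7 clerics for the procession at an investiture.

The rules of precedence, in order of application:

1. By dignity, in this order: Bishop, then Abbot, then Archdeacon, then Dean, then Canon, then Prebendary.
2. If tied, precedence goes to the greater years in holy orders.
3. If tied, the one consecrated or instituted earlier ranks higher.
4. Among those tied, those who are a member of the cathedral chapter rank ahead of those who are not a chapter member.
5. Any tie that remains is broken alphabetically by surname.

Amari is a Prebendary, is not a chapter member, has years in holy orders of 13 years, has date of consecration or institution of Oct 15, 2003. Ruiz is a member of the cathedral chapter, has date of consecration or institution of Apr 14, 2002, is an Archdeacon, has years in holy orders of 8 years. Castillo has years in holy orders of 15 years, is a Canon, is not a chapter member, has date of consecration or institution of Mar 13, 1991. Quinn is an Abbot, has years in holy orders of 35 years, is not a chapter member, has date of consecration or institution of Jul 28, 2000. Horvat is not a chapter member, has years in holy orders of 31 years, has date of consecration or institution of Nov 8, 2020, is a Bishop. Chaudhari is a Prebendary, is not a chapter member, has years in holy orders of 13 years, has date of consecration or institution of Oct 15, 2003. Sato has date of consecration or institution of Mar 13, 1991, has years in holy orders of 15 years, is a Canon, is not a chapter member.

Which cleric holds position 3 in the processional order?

By dignity: Horvat (Bishop); then Quinn (Abbot); then Ruiz (Archdeacon); then Castillo and Sato (Canon); then Amari and Chaudhari (Prebendary).
Castillo and Sato both have years in holy orders 15 years, so the next rule applies.
Castillo and Sato both have date of consecration or institution Mar 13, 1991, so the next rule applies.
Castillo and Sato are each not a chapter member, so the next rule applies.
Among Castillo and Sato, alphabetically by surname: Castillo before Sato.
Amari and Chaudhari both have years in holy orders 13 years, so the next rule applies.
Amari and Chaudhari both have date of consecration or institution Oct 15, 2003, so the next rule applies.
Amari and Chaudhari are each not a chapter member, so the next rule applies.
Among Amari and Chaudhari, alphabetically by surname: Amari before Chaudhari.
Order: Horvat, Quinn, Ruiz, Castillo, Sato, Amari, Chaudhari.

Ruiz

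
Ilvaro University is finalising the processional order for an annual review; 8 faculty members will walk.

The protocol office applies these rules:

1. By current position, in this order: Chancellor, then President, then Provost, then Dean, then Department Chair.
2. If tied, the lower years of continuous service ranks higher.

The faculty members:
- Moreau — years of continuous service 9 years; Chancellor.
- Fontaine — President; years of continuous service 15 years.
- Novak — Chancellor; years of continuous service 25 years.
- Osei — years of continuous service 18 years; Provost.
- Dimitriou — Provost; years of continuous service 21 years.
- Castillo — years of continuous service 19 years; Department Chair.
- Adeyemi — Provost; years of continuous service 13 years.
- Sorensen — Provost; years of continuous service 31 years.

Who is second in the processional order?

By current position: Moreau and Novak (Chancellor); then Fontaine (President); then Adeyemi, Osei, Dimitriou and Sorensen (Provost); then Castillo (Department Chair).
Among Moreau and Novak, by years of continuous service (lower first): Moreau (9 years) before Novak (25 years).
Among Adeyemi, Osei, Dimitriou and Sorensen, by years of continuous service (lower first): Adeyemi (13 years) before Osei (18 years) before Dimitriou (21 years) before Sorensen (31 years).
Order: Moreau, Novak, Fontaine, Adeyemi, Osei, Dimitriou, Sorensen, Castillo.

Novak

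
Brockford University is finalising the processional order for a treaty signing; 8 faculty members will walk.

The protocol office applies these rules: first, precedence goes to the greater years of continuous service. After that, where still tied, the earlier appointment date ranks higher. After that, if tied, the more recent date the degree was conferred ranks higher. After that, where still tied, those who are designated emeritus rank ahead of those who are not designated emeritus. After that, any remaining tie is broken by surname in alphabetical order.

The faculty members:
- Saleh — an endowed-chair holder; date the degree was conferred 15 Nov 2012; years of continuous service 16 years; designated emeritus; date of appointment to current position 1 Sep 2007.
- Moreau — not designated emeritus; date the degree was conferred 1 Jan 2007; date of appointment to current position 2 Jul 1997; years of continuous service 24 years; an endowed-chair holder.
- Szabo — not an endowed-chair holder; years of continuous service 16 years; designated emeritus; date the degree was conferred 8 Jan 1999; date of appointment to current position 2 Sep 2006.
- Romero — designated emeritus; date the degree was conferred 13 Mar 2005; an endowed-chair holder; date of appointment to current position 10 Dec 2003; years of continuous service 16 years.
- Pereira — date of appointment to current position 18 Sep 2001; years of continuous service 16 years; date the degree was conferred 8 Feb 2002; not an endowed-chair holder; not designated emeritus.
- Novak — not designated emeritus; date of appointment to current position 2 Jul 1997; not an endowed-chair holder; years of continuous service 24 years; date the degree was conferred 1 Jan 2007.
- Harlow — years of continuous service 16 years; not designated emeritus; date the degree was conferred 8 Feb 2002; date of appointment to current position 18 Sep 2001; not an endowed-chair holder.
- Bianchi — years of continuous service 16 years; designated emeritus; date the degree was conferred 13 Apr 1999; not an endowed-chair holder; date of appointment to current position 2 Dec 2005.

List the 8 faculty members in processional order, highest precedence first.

By years of continuous service (higher first): Moreau and Novak (both 24 years); then Harlow, Pereira, Romero, Bianchi, Szabo and Saleh (each 16 years).
Moreau and Novak both have date of appointment to current position 2 Jul 1997, so the next rule applies.
Moreau and Novak both have date the degree was conferred 1 Jan 2007, so the next rule applies.
Moreau and Novak are each not designated emeritus, so the next rule applies.
Among Moreau and Novak, alphabetically by surname: Moreau before Novak.
Among Harlow, Pereira, Romero, Bianchi, Szabo and Saleh, by date of appointment to current position (earlier first): Harlow and Pereira (18 Sep 2001) before Romero (10 Dec 2003) before Bianchi (2 Dec 2005) before Szabo (2 Sep 2006) before Saleh (1 Sep 2007).
Harlow and Pereira both have date the degree was conferred 8 Feb 2002, so the next rule applies.
Harlow and Pereira are each not designated emeritus, so the next rule applies.
Among Harlow and Pereira, alphabetically by surname: Harlow before Pereira.
Full order: Moreau, Novak, Harlow, Pereira, Romero, Bianchi, Szabo, Saleh.

Moreau, Novak, Harlow, Pereira, Romero, Bianchi, Szabo, Saleh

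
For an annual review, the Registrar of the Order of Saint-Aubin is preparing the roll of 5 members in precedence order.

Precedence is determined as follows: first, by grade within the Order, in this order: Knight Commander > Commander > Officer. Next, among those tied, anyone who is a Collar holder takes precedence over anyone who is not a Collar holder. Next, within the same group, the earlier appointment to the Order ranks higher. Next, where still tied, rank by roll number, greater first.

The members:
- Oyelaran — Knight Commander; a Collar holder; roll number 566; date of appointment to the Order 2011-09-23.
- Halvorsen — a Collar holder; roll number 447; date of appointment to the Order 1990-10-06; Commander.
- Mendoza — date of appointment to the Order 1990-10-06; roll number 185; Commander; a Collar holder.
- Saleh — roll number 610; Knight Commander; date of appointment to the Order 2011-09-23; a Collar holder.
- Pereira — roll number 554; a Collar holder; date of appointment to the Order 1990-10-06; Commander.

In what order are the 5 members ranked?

Saleh, Oyelaran, Pereira, Halvorsen, Mendoza

By grade within the Order: Saleh and Oyelaran (Knight Commander); then Pereira, Halvorsen and Mendoza (Commander).
Saleh and Oyelaran are each a Collar holder, so the next rule applies.
Saleh and Oyelaran both have date of appointment to the Order 2011-09-23, so the next rule applies.
Among Saleh and Oyelaran, by roll number (higher first): Saleh (610) before Oyelaran (566).
Pereira, Halvorsen and Mendoza are each a Collar holder, so the next rule applies.
Pereira, Halvorsen and Mendoza all have date of appointment to the Order 1990-10-06, so the next rule applies.
Among Pereira, Halvorsen and Mendoza, by roll number (higher first): Pereira (554) before Halvorsen (447) before Mendoza (185).
Full order: Saleh, Oyelaran, Pereira, Halvorsen, Mendoza.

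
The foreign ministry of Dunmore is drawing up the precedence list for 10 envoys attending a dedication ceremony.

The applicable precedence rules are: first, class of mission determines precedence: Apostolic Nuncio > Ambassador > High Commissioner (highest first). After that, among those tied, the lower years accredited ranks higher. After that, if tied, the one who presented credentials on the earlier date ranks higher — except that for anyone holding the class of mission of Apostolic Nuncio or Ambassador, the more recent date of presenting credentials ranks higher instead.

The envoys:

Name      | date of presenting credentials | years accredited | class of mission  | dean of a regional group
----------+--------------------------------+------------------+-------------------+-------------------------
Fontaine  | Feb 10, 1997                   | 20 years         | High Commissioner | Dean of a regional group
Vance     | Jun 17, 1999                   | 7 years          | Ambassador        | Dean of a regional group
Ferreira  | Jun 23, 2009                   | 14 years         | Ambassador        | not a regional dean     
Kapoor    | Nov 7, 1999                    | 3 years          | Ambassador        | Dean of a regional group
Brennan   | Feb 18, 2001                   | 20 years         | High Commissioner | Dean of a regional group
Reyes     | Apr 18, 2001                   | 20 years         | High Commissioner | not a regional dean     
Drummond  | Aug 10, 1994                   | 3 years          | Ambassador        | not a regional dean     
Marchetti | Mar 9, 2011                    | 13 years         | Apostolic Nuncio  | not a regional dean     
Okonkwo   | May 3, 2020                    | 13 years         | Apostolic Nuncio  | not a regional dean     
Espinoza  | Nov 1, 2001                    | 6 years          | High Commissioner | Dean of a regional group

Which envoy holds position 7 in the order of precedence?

By class of mission: Okonkwo and Marchetti (Apostolic Nuncio); then Kapoor, Drummond, Vance and Ferreira (Ambassador); then Espinoza, Fontaine, Brennan and Reyes (High Commissioner).
Okonkwo and Marchetti both have years accredited 13 years, so the next rule applies.
Among Okonkwo and Marchetti, by date of presenting credentials (later first) (reversed rule for this group): Okonkwo (May 3, 2020) before Marchetti (Mar 9, 2011).
Among Kapoor, Drummond, Vance and Ferreira, by years accredited (lower first): Kapoor and Drummond (3 years) before Vance (7 years) before Ferreira (14 years).
Among Kapoor and Drummond, by date of presenting credentials (later first) (reversed rule for this group): Kapoor (Nov 7, 1999) before Drummond (Aug 10, 1994).
Among Espinoza, Fontaine, Brennan and Reyes, by years accredited (lower first): Espinoza (6 years) before Fontaine, Brennan and Reyes (20 years).
Among Fontaine, Brennan and Reyes, by date of presenting credentials (earlier first): Fontaine (Feb 10, 1997) before Brennan (Feb 18, 2001) before Reyes (Apr 18, 2001).
Order: Okonkwo, Marchetti, Kapoor, Drummond, Vance, Ferreira, Espinoza, Fontaine, Brennan, Reyes.

Espinoza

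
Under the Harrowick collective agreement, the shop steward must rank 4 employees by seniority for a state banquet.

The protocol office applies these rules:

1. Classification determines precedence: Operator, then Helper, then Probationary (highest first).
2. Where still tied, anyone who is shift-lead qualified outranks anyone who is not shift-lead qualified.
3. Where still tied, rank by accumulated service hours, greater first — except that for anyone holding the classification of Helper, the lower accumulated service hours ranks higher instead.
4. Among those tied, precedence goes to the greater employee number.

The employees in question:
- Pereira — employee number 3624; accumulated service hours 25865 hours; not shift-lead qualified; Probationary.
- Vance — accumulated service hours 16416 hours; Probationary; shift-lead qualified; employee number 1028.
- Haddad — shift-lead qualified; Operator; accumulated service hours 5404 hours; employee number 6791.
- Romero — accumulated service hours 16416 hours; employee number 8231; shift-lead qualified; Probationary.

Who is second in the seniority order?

Romero

By classification: Haddad (Operator); then Romero, Vance and Pereira (Probationary).
Among Romero, Vance and Pereira, shift-lead qualified before not shift-lead qualified: Romero and Vance (shift-lead qualified) before Pereira (not shift-lead qualified).
Romero and Vance both have accumulated service hours 16416 hours, so the next rule applies.
Among Romero and Vance, by employee number (higher first): Romero (8231) before Vance (1028).
Order: Haddad, Romero, Vance, Pereira.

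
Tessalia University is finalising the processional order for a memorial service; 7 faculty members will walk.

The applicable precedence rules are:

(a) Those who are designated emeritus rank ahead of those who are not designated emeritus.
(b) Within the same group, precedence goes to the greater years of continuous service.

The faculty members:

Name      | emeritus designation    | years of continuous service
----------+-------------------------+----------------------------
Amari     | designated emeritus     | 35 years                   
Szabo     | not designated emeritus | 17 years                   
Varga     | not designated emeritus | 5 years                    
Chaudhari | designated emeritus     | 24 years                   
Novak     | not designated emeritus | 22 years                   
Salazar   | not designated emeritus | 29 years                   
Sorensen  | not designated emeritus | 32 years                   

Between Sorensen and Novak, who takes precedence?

By the first rule: Amari and Chaudhari (both designated emeritus); then Sorensen, Salazar, Novak, Szabo and Varga (each not designated emeritus).
Among Amari and Chaudhari, by years of continuous service (higher first): Amari (35 years) before Chaudhari (24 years).
Among Sorensen, Salazar, Novak, Szabo and Varga, by years of continuous service (higher first): Sorensen (32 years) before Salazar (29 years) before Novak (22 years) before Szabo (17 years) before Varga (5 years).
So Sorensen takes precedence.

Sorensen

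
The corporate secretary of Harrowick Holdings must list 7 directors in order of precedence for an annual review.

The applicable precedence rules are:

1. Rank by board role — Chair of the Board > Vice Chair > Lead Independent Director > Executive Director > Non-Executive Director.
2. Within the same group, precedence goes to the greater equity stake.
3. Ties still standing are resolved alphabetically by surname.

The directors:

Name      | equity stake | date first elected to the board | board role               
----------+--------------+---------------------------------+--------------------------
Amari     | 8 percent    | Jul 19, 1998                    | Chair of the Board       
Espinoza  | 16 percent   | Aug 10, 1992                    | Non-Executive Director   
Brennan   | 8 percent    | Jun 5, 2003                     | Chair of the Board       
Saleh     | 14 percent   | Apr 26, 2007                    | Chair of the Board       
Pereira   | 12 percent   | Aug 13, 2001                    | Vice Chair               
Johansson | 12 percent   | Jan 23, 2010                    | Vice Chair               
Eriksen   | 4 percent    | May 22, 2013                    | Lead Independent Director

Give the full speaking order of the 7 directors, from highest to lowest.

By board role: Saleh, Amari and Brennan (Chair of the Board); then Johansson and Pereira (Vice Chair); then Eriksen (Lead Independent Director); then Espinoza (Non-Executive Director).
Among Saleh, Amari and Brennan, by equity stake (higher first): Saleh (14 percent) before Amari and Brennan (8 percent).
Among Amari and Brennan, alphabetically by surname: Amari before Brennan.
Johansson and Pereira both have equity stake 12 percent, so the next rule applies.
Among Johansson and Pereira, alphabetically by surname: Johansson before Pereira.
Full order: Saleh, Amari, Brennan, Johansson, Pereira, Eriksen, Espinoza.

Saleh, Amari, Brennan, Johansson, Pereira, Eriksen, Espinoza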